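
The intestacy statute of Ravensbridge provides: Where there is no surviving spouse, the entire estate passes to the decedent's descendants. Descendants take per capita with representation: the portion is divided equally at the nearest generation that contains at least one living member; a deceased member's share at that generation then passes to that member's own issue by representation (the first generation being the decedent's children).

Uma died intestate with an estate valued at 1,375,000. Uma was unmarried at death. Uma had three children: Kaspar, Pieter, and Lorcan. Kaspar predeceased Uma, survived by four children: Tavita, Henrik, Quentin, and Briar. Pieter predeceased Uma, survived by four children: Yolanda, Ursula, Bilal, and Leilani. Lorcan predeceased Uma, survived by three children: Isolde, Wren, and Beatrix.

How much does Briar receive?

The entire 1,375,000 passes to the descendants.
No child survives, so the initial division is made at the grandchildren's generation.
That amount (1,375,000) is divided into 11 shares of 125,000: Tavita, Henrik, Quentin, Briar, Yolanda, Ursula, Bilal, Leilani, Isolde, Wren, and Beatrix each take 125,000.

Briar receives 125,000.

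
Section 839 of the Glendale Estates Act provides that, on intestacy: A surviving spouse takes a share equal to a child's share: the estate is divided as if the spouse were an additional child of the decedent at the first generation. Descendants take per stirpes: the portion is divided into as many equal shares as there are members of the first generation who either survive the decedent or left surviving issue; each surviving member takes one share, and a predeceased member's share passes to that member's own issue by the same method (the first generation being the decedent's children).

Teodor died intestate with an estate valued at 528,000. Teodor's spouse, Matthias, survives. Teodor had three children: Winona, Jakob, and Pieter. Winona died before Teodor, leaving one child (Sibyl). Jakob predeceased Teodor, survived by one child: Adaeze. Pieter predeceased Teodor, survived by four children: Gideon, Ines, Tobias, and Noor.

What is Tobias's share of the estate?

The spouse counts as an additional share at the children's level, so there are 4 primary shares of 132,000. Matthias takes one such share (132,000).
The children's combined portion (396,000) is divided into 3 shares of 132,000: Winona's 132,000 share passes to Winona's issue; Jakob's 132,000 share passes to Jakob's issue; Pieter's 132,000 share passes to Pieter's issue.
Winona's share (132,000) passes entirely to Sibyl.
Jakob's share (132,000) passes entirely to Adaeze.
Pieter's share (132,000) is divided into 4 shares of 33,000: Gideon, Ines, Tobias, and Noor each take 33,000.

Tobias receives 33,000.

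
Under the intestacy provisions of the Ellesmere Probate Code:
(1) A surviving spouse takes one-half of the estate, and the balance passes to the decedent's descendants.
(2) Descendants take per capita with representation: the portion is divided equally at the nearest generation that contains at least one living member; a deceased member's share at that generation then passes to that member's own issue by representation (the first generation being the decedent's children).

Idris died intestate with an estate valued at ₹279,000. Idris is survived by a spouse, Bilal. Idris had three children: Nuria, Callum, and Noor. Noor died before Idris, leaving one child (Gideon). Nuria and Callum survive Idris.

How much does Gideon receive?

Bilal takes one-half of ₹279,000 = ₹139,500. The remaining ₹139,500 passes to the descendants.
The descendants' portion (₹139,500) is divided into 3 shares of ₹46,500: Nuria and Callum each take ₹46,500; Noor's ₹46,500 share passes to Noor's issue.
Noor's share (₹46,500) passes entirely to Gideon.

Gideon receives ₹46,500.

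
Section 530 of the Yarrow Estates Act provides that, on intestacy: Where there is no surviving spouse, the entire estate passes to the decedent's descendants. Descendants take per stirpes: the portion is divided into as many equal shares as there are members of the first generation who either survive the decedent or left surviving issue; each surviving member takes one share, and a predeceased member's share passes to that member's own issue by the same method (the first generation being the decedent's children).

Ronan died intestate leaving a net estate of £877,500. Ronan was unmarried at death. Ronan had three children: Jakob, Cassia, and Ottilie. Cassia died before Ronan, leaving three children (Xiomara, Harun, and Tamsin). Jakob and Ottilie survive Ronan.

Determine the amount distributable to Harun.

Harun receives £97,500.

The entire £877,500 passes to the descendants.
That amount (£877,500) is divided into 3 shares of £292,500: Jakob and Ottilie each take £292,500; Cassia's £292,500 share passes to Cassia's issue.
Cassia's share (£292,500) is divided into 3 shares of £97,500: Xiomara, Harun, and Tamsin each take £97,500.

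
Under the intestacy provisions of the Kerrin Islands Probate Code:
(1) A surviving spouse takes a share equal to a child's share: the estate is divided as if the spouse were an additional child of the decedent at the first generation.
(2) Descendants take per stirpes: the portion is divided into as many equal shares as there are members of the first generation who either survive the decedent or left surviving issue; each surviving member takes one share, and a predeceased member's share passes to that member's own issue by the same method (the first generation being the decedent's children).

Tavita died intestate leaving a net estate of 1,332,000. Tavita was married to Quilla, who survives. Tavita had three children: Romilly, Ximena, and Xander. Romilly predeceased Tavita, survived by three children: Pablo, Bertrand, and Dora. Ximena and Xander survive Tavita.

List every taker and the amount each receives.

The spouse counts as an additional share at the children's level, so there are 4 primary shares of 333,000. Quilla takes one such share (333,000).
The children's combined portion (999,000) is divided into 3 shares of 333,000: Ximena and Xander each take 333,000; Romilly's 333,000 share passes to Romilly's issue.
Romilly's share (333,000) is divided into 3 shares of 111,000: Pablo, Bertrand, and Dora each take 111,000.

Quilla: 333,000; Pablo: 111,000; Bertrand: 111,000; Dora: 111,000; Ximena: 333,000; Xander: 333,000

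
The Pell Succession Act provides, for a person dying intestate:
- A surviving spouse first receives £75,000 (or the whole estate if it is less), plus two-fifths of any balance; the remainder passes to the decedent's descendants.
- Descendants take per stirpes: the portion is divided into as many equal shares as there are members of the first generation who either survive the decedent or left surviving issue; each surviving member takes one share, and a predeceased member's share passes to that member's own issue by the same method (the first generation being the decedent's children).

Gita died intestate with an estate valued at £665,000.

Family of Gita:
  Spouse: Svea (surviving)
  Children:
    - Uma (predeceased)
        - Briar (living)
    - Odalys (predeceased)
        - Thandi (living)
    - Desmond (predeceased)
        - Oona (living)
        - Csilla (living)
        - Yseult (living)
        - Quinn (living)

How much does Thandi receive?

Svea first takes £75,000, leaving a balance of £590,000. Svea then takes two-fifths of the balance (£236,000), for a total of £311,000. The remaining £354,000 passes to the descendants.
The descendants' portion (£354,000) is divided into 3 shares of £118,000: Uma's £118,000 share passes to Uma's issue; Odalys's £118,000 share passes to Odalys's issue; Desmond's £118,000 share passes to Desmond's issue.
Uma's share (£118,000) passes entirely to Briar.
Odalys's share (£118,000) passes entirely to Thandi.
Desmond's share (£118,000) is divided into 4 shares of £29,500: Oona, Csilla, Yseult, and Quinn each take £29,500.

Thandi receives £118,000.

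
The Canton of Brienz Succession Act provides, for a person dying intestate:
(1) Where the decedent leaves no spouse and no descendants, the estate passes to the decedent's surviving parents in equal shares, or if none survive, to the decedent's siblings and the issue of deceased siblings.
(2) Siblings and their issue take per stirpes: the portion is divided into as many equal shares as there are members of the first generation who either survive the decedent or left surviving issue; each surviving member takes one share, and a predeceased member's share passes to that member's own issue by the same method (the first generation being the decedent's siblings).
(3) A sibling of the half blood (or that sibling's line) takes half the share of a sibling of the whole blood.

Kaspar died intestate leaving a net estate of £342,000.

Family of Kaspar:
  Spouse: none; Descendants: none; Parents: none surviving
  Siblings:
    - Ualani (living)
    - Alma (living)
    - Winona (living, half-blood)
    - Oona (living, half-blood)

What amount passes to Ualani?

The entire £342,000 passes to the siblings and their issue.
Counting each half-blood sibling's line as half a unit, there are 3 units in £342,000, so one unit is £114,000. Whole-blood lines (Ualani and Alma) take £114,000 each; half-blood lines (Winona and Oona) take £57,000 each.

Ualani receives £114,000.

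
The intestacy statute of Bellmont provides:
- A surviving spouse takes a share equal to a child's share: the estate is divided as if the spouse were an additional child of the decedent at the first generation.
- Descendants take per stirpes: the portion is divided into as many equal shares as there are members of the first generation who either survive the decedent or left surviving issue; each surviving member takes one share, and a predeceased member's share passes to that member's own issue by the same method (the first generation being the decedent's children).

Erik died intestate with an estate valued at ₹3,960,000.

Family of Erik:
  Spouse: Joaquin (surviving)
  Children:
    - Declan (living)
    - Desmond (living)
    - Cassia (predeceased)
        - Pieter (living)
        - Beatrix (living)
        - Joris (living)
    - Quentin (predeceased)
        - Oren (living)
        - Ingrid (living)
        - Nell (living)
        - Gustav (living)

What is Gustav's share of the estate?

The spouse counts as an additional share at the children's level, so there are 5 primary shares of ₹792,000. Joaquin takes one such share (₹792,000).
The children's combined portion (₹3,168,000) is divided into 4 shares of ₹792,000: Declan and Desmond each take ₹792,000; Cassia's ₹792,000 share passes to Cassia's issue; Quentin's ₹792,000 share passes to Quentin's issue.
Cassia's share (₹792,000) is divided into 3 shares of ₹264,000: Pieter, Beatrix, and Joris each take ₹264,000.
Quentin's share (₹792,000) is divided into 4 shares of ₹198,000: Oren, Ingrid, Nell, and Gustav each take ₹198,000.

Gustav receives ₹198,000.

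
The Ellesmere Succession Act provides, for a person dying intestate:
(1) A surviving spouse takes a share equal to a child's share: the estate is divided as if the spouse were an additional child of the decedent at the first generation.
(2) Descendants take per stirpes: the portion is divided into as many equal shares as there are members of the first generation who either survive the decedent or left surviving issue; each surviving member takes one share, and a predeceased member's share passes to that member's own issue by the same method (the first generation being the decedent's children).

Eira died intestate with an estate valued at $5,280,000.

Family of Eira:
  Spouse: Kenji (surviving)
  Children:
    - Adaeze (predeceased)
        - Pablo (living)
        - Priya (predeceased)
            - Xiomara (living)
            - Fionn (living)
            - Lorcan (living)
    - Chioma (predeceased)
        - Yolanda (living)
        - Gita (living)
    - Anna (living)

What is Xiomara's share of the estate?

Xiomara receives $220,000.

The spouse counts as an additional share at the children's level, so there are 4 primary shares of $1,320,000. Kenji takes one such share ($1,320,000).
The children's combined portion ($3,960,000) is divided into 3 shares of $1,320,000: Anna takes $1,320,000; Adaeze's $1,320,000 share passes to Adaeze's issue; Chioma's $1,320,000 share passes to Chioma's issue.
Adaeze's share ($1,320,000) is divided into 2 shares of $660,000: Pablo takes $660,000; Priya's $660,000 share passes to Priya's issue.
Priya's share ($660,000) is divided into 3 shares of $220,000: Xiomara, Fionn, and Lorcan each take $220,000.
Chioma's share ($1,320,000) is divided into 2 shares of $660,000: Yolanda and Gita each take $660,000.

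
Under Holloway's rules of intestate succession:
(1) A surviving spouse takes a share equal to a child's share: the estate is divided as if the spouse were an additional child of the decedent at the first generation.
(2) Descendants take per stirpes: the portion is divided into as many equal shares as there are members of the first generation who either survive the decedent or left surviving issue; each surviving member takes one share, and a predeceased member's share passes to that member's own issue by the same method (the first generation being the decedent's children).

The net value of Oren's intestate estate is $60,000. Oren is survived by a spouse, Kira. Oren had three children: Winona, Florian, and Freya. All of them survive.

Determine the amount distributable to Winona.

Winona receives $15,000.

The spouse counts as an additional share at the children's level, so there are 4 primary shares of $15,000. Kira takes one such share ($15,000).
The children's combined portion ($45,000) is divided into 3 shares of $15,000: Winona, Florian, and Freya each take $15,000.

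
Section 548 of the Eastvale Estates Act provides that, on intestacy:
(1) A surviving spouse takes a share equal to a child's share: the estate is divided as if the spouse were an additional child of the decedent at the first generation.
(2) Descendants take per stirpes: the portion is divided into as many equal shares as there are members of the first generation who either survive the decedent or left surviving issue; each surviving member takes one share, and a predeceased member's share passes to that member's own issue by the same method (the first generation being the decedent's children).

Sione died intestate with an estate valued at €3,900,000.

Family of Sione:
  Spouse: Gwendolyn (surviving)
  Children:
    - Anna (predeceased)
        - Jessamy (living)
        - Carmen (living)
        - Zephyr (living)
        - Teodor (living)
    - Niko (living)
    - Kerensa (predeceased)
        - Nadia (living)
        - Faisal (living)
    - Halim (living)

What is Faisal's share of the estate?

Faisal receives €390,000.

The spouse counts as an additional share at the children's level, so there are 5 primary shares of €780,000. Gwendolyn takes one such share (€780,000).
The children's combined portion (€3,120,000) is divided into 4 shares of €780,000: Niko and Halim each take €780,000; Anna's €780,000 share passes to Anna's issue; Kerensa's €780,000 share passes to Kerensa's issue.
Anna's share (€780,000) is divided into 4 shares of €195,000: Jessamy, Carmen, Zephyr, and Teodor each take €195,000.
Kerensa's share (€780,000) is divided into 2 shares of €390,000: Nadia and Faisal each take €390,000.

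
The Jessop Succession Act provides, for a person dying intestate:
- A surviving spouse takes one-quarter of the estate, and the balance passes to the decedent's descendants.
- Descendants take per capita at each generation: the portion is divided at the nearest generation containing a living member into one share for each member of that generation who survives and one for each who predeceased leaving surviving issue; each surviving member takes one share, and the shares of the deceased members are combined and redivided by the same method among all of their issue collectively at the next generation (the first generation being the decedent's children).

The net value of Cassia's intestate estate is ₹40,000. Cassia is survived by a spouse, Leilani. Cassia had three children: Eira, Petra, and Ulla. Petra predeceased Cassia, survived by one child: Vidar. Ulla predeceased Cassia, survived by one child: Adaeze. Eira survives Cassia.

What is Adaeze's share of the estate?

Adaeze receives ₹10,000.

Leilani takes one-quarter of ₹40,000 = ₹10,000. The remaining ₹30,000 passes to the descendants.
The descendants' portion (₹30,000) is divided at the children's generation into 3 shares of ₹10,000. Eira takes ₹10,000. The 2 shares of the deceased (Petra and Ulla) are combined into a pool of ₹20,000.
That pool (₹20,000) is divided at the grandchildren's generation equally among Vidar and Adaeze: ₹10,000 each.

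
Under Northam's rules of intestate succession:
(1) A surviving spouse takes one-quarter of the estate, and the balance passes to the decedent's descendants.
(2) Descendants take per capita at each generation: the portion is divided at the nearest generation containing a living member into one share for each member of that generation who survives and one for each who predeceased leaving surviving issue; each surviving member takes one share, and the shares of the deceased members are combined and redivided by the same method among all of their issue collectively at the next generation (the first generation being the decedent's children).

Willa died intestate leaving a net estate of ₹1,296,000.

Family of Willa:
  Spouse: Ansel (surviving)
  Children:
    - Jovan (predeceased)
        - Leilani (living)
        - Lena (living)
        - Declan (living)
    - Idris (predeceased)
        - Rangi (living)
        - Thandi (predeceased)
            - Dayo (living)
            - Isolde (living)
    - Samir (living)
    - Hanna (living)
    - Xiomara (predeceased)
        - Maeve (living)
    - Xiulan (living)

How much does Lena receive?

Ansel takes one-quarter of ₹1,296,000 = ₹324,000. The remaining ₹972,000 passes to the descendants.
The descendants' portion (₹972,000) is divided at the children's generation into 6 shares of ₹162,000. Samir, Hanna, and Xiulan each take ₹162,000. The 3 shares of the deceased (Jovan, Idris, and Xiomara) are combined into a pool of ₹486,000.
That pool (₹486,000) is divided at the grandchildren's generation into 6 shares of ₹81,000. Leilani, Lena, Declan, Rangi, and Maeve each take ₹81,000. The remaining share for the deceased Thandi (₹81,000) is carried to the next generation.
That pool (₹81,000) is divided at the great-grandchildren's generation equally among Dayo and Isolde: ₹40,500 each.

Lena receives ₹81,000.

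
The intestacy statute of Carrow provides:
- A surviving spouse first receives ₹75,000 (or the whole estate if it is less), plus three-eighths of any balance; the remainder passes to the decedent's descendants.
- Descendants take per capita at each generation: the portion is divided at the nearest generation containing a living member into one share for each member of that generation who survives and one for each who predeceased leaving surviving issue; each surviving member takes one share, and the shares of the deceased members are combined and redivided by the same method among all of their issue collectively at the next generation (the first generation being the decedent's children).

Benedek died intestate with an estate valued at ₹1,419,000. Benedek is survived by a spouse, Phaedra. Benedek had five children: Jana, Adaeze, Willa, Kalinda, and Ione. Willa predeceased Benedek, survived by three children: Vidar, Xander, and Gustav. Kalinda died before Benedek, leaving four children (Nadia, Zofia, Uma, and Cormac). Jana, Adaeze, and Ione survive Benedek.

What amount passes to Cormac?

Phaedra first takes ₹75,000, leaving a balance of ₹1,344,000. Phaedra then takes three-eighths of the balance (₹504,000), for a total of ₹579,000. The remaining ₹840,000 passes to the descendants.
The descendants' portion (₹840,000) is divided at the children's generation into 5 shares of ₹168,000. Jana, Adaeze, and Ione each take ₹168,000. The 2 shares of the deceased (Willa and Kalinda) are combined into a pool of ₹336,000.
That pool (₹336,000) is divided at the grandchildren's generation equally among Vidar, Xander, Gustav, Nadia, Zofia, Uma, and Cormac: ₹48,000 each.

Cormac receives ₹48,000.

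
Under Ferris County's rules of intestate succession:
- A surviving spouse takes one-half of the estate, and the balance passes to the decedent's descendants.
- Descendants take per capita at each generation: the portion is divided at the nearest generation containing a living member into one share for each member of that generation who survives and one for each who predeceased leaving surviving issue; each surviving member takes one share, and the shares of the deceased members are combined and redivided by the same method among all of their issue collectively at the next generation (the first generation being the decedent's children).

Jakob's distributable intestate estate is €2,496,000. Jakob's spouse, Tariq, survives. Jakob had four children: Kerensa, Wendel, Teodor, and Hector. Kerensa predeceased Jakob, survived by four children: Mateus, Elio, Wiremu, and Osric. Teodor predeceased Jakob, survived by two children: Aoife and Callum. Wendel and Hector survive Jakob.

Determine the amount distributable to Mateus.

Mateus receives €104,000.

Tariq takes one-half of €2,496,000 = €1,248,000. The remaining €1,248,000 passes to the descendants.
The descendants' portion (€1,248,000) is divided at the children's generation into 4 shares of €312,000. Wendel and Hector each take €312,000. The 2 shares of the deceased (Kerensa and Teodor) are combined into a pool of €624,000.
That pool (€624,000) is divided at the grandchildren's generation equally among Mateus, Elio, Wiremu, Osric, Aoife, and Callum: €104,000 each.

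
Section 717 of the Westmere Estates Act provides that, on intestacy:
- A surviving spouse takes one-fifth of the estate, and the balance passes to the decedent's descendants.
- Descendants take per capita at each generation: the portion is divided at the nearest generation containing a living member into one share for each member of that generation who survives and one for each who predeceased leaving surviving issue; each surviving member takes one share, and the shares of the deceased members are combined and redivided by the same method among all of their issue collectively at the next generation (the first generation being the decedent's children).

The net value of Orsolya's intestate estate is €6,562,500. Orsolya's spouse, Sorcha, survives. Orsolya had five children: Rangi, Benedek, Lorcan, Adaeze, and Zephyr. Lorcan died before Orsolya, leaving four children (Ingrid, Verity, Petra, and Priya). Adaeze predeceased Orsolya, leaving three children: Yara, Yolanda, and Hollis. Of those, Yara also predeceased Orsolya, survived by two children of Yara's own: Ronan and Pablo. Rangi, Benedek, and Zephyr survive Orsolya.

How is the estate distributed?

Sorcha takes one-fifth of €6,562,500 = €1,312,500. The remaining €5,250,000 passes to the descendants.
The descendants' portion (€5,250,000) is divided at the children's generation into 5 shares of €1,050,000. Rangi, Benedek, and Zephyr each take €1,050,000. The 2 shares of the deceased (Lorcan and Adaeze) are combined into a pool of €2,100,000.
That pool (€2,100,000) is divided at the grandchildren's generation into 7 shares of €300,000. Ingrid, Verity, Petra, Priya, Yolanda, and Hollis each take €300,000. The remaining share for the deceased Yara (€300,000) is carried to the next generation.
That pool (€300,000) is divided at the great-grandchildren's generation equally among Ronan and Pablo: €150,000 each.

Sorcha: €1,312,500; Rangi: €1,050,000; Benedek: €1,050,000; Ingrid: €300,000; Verity: €300,000; Petra: €300,000; Priya: €300,000; Ronan: €150,000; Pablo: €150,000; Yolanda: €300,000; Hollis: €300,000; Zephyr: €1,050,000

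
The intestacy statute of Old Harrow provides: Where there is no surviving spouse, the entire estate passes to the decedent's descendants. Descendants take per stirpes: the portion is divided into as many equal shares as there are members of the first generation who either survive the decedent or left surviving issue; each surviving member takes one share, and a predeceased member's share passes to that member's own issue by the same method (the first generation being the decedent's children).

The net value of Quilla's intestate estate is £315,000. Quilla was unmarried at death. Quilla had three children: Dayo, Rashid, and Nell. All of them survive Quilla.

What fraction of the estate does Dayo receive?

Dayo receives 1/3 of the estate.

The entire £315,000 passes to the descendants.
That amount (£315,000) is divided into 3 shares of £105,000: Dayo, Rashid, and Nell each take £105,000.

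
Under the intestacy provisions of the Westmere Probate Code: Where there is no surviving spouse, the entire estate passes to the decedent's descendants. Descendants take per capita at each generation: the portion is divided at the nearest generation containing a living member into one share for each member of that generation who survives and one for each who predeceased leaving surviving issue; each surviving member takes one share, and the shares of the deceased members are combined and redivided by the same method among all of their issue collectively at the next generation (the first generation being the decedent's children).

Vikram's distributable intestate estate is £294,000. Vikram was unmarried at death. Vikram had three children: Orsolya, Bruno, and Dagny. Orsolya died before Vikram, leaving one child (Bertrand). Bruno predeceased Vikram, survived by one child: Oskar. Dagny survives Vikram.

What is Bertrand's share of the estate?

The entire £294,000 passes to the descendants.
That amount (£294,000) is divided at the children's generation into 3 shares of £98,000. Dagny takes £98,000. The 2 shares of the deceased (Orsolya and Bruno) are combined into a pool of £196,000.
That pool (£196,000) is divided at the grandchildren's generation equally among Bertrand and Oskar: £98,000 each.

Bertrand receives £98,000.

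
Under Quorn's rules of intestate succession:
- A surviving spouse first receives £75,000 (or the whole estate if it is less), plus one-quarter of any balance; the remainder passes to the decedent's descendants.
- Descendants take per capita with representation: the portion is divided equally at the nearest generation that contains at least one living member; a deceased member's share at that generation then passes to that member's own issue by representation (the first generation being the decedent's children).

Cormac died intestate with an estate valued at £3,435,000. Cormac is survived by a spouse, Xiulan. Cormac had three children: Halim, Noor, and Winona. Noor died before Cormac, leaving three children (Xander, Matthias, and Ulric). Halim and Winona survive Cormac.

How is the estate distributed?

Xiulan: £915,000; Halim: £840,000; Xander: £280,000; Matthias: £280,000; Ulric: £280,000; Winona: £840,000

Xiulan first takes £75,000, leaving a balance of £3,360,000. Xiulan then takes one-quarter of the balance (£840,000), for a total of £915,000. The remaining £2,520,000 passes to the descendants.
The descendants' portion (£2,520,000) is divided into 3 shares of £840,000: Halim and Winona each take £840,000; Noor's £840,000 share passes to Noor's issue.
Noor's share (£840,000) is divided into 3 shares of £280,000: Xander, Matthias, and Ulric each take £280,000.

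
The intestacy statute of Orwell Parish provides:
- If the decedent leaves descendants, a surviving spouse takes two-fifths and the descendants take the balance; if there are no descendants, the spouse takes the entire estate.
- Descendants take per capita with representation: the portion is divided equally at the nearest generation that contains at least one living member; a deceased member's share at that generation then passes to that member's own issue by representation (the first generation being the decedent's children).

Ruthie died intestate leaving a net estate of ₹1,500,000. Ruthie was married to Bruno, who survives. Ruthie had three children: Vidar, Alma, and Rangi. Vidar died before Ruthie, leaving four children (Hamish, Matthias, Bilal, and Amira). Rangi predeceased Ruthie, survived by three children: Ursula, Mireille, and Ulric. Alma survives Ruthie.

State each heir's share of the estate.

Bruno takes two-fifths of ₹1,500,000 = ₹600,000. The remaining ₹900,000 passes to the descendants.
The descendants' portion (₹900,000) is divided into 3 shares of ₹300,000: Alma takes ₹300,000; Vidar's ₹300,000 share passes to Vidar's issue; Rangi's ₹300,000 share passes to Rangi's issue.
Vidar's share (₹300,000) is divided into 4 shares of ₹75,000: Hamish, Matthias, Bilal, and Amira each take ₹75,000.
Rangi's share (₹300,000) is divided into 3 shares of ₹100,000: Ursula, Mireille, and Ulric each take ₹100,000.

Bruno: ₹600,000; Hamish: ₹75,000; Matthias: ₹75,000; Bilal: ₹75,000; Amira: ₹75,000; Alma: ₹300,000; Ursula: ₹100,000; Mireille: ₹100,000; Ulric: ₹100,000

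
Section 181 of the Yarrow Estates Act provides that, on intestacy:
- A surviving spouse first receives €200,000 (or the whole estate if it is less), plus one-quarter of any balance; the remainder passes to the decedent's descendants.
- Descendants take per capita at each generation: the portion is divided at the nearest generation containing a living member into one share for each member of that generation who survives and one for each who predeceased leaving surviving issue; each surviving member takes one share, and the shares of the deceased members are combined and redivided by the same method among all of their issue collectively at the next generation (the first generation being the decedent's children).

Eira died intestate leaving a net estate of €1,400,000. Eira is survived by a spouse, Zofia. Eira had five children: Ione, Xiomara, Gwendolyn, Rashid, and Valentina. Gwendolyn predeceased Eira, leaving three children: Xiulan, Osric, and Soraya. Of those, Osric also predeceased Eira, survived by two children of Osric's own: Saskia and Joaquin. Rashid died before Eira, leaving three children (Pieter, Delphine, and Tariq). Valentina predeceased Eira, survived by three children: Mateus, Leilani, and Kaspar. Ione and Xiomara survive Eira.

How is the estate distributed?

Zofia first takes €200,000, leaving a balance of €1,200,000. Zofia then takes one-quarter of the balance (€300,000), for a total of €500,000. The remaining €900,000 passes to the descendants.
The descendants' portion (€900,000) is divided at the children's generation into 5 shares of €180,000. Ione and Xiomara each take €180,000. The 3 shares of the deceased (Gwendolyn, Rashid, and Valentina) are combined into a pool of €540,000.
That pool (€540,000) is divided at the grandchildren's generation into 9 shares of €60,000. Xiulan, Soraya, Pieter, Delphine, Tariq, Mateus, Leilani, and Kaspar each take €60,000. The remaining share for the deceased Osric (€60,000) is carried to the next generation.
That pool (€60,000) is divided at the great-grandchildren's generation equally among Saskia and Joaquin: €30,000 each.

Zofia: €500,000; Ione: €180,000; Xiomara: €180,000; Xiulan: €60,000; Saskia: €30,000; Joaquin: €30,000; Soraya: €60,000; Pieter: €60,000; Delphine: €60,000; Tariq: €60,000; Mateus: €60,000; Leilani: €60,000; Kaspar: €60,000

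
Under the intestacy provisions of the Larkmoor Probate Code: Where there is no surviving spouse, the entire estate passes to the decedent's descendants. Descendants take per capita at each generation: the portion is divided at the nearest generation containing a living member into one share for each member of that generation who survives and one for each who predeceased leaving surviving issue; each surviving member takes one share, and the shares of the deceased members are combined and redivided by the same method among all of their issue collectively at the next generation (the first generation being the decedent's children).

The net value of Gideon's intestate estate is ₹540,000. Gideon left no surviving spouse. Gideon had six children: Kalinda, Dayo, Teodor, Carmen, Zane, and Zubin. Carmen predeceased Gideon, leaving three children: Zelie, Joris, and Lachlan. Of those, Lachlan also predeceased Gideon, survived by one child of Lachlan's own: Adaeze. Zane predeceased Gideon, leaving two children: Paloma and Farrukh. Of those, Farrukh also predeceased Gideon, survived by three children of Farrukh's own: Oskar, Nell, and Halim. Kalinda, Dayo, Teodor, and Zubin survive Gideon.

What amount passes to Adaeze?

The entire ₹540,000 passes to the descendants.
That amount (₹540,000) is divided at the children's generation into 6 shares of ₹90,000. Kalinda, Dayo, Teodor, and Zubin each take ₹90,000. The 2 shares of the deceased (Carmen and Zane) are combined into a pool of ₹180,000.
That pool (₹180,000) is divided at the grandchildren's generation into 5 shares of ₹36,000. Zelie, Joris, and Paloma each take ₹36,000. The 2 shares of the deceased (Lachlan and Farrukh) are combined into a pool of ₹72,000.
That pool (₹72,000) is divided at the great-grandchildren's generation equally among Adaeze, Oskar, Nell, and Halim: ₹18,000 each.

Adaeze receives ₹18,000.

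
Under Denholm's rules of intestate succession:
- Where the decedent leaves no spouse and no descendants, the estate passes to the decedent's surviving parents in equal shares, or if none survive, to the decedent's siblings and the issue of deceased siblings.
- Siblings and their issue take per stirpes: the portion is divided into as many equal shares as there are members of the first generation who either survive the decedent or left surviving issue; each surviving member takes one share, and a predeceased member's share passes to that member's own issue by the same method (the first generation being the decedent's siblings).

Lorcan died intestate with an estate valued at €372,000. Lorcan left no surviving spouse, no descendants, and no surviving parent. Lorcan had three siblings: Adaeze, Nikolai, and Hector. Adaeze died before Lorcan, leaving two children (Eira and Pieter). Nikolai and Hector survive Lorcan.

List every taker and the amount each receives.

Eira: €62,000; Pieter: €62,000; Nikolai: €124,000; Hector: €124,000

The entire €372,000 passes to the siblings and their issue.
That amount (€372,000) is divided into 3 shares of €124,000: Nikolai and Hector each take €124,000; Adaeze's €124,000 share passes to Adaeze's issue.
Adaeze's share (€124,000) is divided into 2 shares of €62,000: Eira and Pieter each take €62,000.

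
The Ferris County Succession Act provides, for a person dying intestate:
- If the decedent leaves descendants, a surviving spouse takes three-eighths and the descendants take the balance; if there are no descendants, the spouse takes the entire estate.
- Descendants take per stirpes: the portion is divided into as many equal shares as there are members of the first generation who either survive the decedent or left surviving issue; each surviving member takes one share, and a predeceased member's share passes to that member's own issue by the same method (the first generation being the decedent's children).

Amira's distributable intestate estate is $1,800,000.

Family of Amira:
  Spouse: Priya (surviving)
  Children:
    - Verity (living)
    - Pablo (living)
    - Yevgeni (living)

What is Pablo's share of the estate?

Priya takes three-eighths of $1,800,000 = $675,000. The remaining $1,125,000 passes to the descendants.
The descendants' portion ($1,125,000) is divided into 3 shares of $375,000: Verity, Pablo, and Yevgeni each take $375,000.

Pablo receives $375,000.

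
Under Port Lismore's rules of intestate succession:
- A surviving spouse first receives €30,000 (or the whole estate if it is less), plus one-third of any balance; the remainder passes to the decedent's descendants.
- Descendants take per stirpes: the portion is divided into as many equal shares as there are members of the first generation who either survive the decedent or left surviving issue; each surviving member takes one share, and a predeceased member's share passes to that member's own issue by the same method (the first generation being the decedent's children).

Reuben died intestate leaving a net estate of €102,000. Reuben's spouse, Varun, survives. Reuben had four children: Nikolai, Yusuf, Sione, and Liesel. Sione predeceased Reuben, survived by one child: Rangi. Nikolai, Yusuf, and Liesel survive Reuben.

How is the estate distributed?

Varun: €54,000; Nikolai: €12,000; Yusuf: €12,000; Rangi: €12,000; Liesel: €12,000

Varun first takes €30,000, leaving a balance of €72,000. Varun then takes one-third of the balance (€24,000), for a total of €54,000. The remaining €48,000 passes to the descendants.
The descendants' portion (€48,000) is divided into 4 shares of €12,000: Nikolai, Yusuf, and Liesel each take €12,000; Sione's €12,000 share passes to Sione's issue.
Sione's share (€12,000) passes entirely to Rangi.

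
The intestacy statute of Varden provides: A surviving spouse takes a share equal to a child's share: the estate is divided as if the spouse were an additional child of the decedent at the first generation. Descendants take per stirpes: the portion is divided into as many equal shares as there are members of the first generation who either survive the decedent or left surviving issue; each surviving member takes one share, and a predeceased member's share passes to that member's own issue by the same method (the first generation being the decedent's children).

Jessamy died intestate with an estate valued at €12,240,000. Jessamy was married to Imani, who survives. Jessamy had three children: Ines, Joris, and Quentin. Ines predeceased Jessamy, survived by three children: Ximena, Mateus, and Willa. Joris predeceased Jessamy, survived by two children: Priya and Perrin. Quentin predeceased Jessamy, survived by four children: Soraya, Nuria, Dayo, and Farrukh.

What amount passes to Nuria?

The spouse counts as an additional share at the children's level, so there are 4 primary shares of €3,060,000. Imani takes one such share (€3,060,000).
The children's combined portion (€9,180,000) is divided into 3 shares of €3,060,000: Ines's €3,060,000 share passes to Ines's issue; Joris's €3,060,000 share passes to Joris's issue; Quentin's €3,060,000 share passes to Quentin's issue.
Ines's share (€3,060,000) is divided into 3 shares of €1,020,000: Ximena, Mateus, and Willa each take €1,020,000.
Joris's share (€3,060,000) is divided into 2 shares of €1,530,000: Priya and Perrin each take €1,530,000.
Quentin's share (€3,060,000) is divided into 4 shares of €765,000: Soraya, Nuria, Dayo, and Farrukh each take €765,000.

Nuria receives €765,000.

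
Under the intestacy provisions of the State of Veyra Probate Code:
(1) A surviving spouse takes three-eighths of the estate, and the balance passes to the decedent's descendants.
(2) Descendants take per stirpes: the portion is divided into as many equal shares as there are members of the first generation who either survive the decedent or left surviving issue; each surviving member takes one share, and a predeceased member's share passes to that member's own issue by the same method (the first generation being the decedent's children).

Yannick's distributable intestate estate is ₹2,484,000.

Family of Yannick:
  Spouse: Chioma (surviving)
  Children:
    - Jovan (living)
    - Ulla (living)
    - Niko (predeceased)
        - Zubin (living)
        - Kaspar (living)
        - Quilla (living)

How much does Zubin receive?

Zubin receives ₹172,500.

Chioma takes three-eighths of ₹2,484,000 = ₹931,500. The remaining ₹1,552,500 passes to the descendants.
The descendants' portion (₹1,552,500) is divided into 3 shares of ₹517,500: Jovan and Ulla each take ₹517,500; Niko's ₹517,500 share passes to Niko's issue.
Niko's share (₹517,500) is divided into 3 shares of ₹172,500: Zubin, Kaspar, and Quilla each take ₹172,500.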